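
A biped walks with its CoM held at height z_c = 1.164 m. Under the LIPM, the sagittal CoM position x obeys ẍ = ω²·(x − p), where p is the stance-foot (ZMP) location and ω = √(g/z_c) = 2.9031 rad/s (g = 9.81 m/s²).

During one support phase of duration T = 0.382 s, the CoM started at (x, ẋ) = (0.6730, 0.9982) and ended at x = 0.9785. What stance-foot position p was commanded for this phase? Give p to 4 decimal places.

p = 0.9065

ωT = 2.9031·0.382 = 1.108984; cosh(ωT) = 1.680586, sinh(ωT) = 1.350692
x(T) = p + (x₀−p)·cosh(ωT) + (ẋ₀/ω)·sinh(ωT) ⇒ p·(1 − cosh) = x(T) − x₀·cosh − (ẋ₀/ω)·sinh
numerator   = 0.9785 − (0.6730)·1.680586 − (0.9982/2.9031)·1.350692 = -0.616955
denominator = 1 − 1.680586 = -0.680586
p = -0.616955 / -0.680586 = 0.9065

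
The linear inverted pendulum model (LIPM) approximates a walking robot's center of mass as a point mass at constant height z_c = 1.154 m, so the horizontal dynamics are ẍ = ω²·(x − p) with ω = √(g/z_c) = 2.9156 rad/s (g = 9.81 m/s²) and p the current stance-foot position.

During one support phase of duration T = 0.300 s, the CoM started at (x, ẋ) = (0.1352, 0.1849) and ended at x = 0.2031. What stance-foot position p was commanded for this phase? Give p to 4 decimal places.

p = 0.1227

ωT = 2.9156·0.300 = 0.874680; cosh(ωT) = 1.407552, sinh(ωT) = 0.990556
x(T) = p + (x₀−p)·cosh(ωT) + (ẋ₀/ω)·sinh(ωT) ⇒ p·(1 − cosh) = x(T) − x₀·cosh − (ẋ₀/ω)·sinh
numerator   = 0.2031 − (0.1352)·1.407552 − (0.1849/2.9156)·0.990556 = -0.050020
denominator = 1 − 1.407552 = -0.407552
p = -0.050020 / -0.407552 = 0.1227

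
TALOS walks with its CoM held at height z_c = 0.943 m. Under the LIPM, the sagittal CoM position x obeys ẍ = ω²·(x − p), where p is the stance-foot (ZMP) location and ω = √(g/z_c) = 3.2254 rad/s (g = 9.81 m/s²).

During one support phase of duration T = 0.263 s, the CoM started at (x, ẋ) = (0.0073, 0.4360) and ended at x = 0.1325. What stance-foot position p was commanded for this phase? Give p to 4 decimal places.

p = 0.0171

ωT = 3.2254·0.263 = 0.848280; cosh(ωT) = 1.381889, sinh(ωT) = 0.953738
x(T) = p + (x₀−p)·cosh(ωT) + (ẋ₀/ω)·sinh(ωT) ⇒ p·(1 − cosh) = x(T) − x₀·cosh − (ẋ₀/ω)·sinh
numerator   = 0.1325 − (0.0073)·1.381889 − (0.4360/3.2254)·0.953738 = -0.006511
denominator = 1 − 1.381889 = -0.381889
p = -0.006511 / -0.381889 = 0.0171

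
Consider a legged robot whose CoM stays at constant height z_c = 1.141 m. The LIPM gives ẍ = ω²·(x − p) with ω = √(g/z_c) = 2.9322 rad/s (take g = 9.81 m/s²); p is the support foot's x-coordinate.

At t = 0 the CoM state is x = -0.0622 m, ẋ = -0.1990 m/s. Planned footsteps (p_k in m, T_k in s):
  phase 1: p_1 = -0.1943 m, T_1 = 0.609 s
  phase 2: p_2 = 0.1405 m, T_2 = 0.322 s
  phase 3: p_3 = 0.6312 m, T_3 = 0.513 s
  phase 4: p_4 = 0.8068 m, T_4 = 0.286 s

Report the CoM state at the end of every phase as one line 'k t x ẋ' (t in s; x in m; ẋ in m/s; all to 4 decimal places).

1 0.6090 0.0140 0.5125
2 0.9310 0.1439 0.3538
3 1.4440 -0.2613 -2.2210
4 1.7300 -1.3718 -5.9941

phase 1: p=-0.1943, T=0.609, ωT=1.785710, cosh=3.065745, sinh=2.898067; start (x,ẋ)=(-0.062200, -0.199000) → end (x,ẋ)=(0.014001, 0.512464)
phase 2: p=0.1405, T=0.322, ωT=0.944168, cosh=1.479839, sinh=1.090836; start (x,ẋ)=(0.014001, 0.512464) → end (x,ẋ)=(0.143949, 0.353753)
phase 3: p=0.6312, T=0.513, ωT=1.504219, cosh=2.361413, sinh=2.139222; start (x,ẋ)=(0.143949, 0.353753) → end (x,ẋ)=(-0.261315, -2.220986)
phase 4: p=0.8068, T=0.286, ωT=0.838609, cosh=1.372729, sinh=0.940418; start (x,ẋ)=(-0.261315, -2.220986) → end (x,ẋ)=(-1.371750, -5.994134)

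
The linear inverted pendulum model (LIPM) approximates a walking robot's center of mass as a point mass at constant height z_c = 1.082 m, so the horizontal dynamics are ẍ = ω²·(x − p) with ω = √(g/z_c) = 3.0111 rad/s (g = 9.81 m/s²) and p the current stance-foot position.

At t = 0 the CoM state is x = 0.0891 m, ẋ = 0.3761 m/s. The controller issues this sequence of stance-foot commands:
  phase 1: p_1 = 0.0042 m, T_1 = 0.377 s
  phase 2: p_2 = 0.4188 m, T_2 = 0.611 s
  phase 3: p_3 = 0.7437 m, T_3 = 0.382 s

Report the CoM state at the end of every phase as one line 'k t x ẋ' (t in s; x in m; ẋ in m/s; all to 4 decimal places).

phase 1: p=0.0042, T=0.377, ωT=1.135185, cosh=1.716555, sinh=1.395193; start (x,ẋ)=(0.089100, 0.376100) → end (x,ẋ)=(0.324201, 1.002267)
phase 2: p=0.4188, T=0.611, ωT=1.839782, cosh=3.227009, sinh=3.068157; start (x,ẋ)=(0.324201, 1.002267) → end (x,ẋ)=(1.134788, 2.360373)
phase 3: p=0.7437, T=0.382, ωT=1.150240, cosh=1.737756, sinh=1.421195; start (x,ẋ)=(1.134788, 2.360373) → end (x,ẋ)=(2.537378, 5.775362)

1 0.3770 0.3242 1.0023
2 0.9880 1.1348 2.3604
3 1.3700 2.5374 5.7754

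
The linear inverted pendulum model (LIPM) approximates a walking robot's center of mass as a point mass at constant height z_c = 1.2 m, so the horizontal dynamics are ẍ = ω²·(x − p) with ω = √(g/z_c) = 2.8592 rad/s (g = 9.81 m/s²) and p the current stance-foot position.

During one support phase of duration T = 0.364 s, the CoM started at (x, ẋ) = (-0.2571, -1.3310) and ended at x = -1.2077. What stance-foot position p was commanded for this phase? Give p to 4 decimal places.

p = 0.3740

ωT = 2.8592·0.364 = 1.040749; cosh(ωT) = 1.592263, sinh(ωT) = 1.239073
x(T) = p + (x₀−p)·cosh(ωT) + (ẋ₀/ω)·sinh(ωT) ⇒ p·(1 − cosh) = x(T) − x₀·cosh − (ẋ₀/ω)·sinh
numerator   = -1.2077 − (-0.2571)·1.592263 − (-1.3310/2.8592)·1.239073 = -0.221522
denominator = 1 − 1.592263 = -0.592263
p = -0.221522 / -0.592263 = 0.3740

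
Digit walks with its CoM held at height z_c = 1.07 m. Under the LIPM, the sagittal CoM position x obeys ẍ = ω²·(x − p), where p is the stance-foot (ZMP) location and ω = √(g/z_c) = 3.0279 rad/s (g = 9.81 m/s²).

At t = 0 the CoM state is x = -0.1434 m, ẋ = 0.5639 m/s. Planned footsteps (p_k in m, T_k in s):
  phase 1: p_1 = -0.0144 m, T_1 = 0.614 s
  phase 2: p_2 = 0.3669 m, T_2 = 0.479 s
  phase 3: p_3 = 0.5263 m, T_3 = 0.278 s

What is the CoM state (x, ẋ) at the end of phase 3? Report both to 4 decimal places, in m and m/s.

x = 0.2162, ẋ = -0.5993

phase 1: p=-0.0144, T=0.614, ωT=1.859131, cosh=3.286981, sinh=3.131173; start (x,ẋ)=(-0.143400, 0.563900) → end (x,ẋ)=(0.144712, 0.630495)
phase 2: p=0.3669, T=0.479, ωT=1.450364, cosh=2.249576, sinh=2.015091; start (x,ẋ)=(0.144712, 0.630495) → end (x,ẋ)=(0.286672, 0.062671)
phase 3: p=0.5263, T=0.278, ωT=0.841756, cosh=1.375696, sinh=0.944743; start (x,ẋ)=(0.286672, 0.062671) → end (x,ẋ)=(0.216199, -0.599261)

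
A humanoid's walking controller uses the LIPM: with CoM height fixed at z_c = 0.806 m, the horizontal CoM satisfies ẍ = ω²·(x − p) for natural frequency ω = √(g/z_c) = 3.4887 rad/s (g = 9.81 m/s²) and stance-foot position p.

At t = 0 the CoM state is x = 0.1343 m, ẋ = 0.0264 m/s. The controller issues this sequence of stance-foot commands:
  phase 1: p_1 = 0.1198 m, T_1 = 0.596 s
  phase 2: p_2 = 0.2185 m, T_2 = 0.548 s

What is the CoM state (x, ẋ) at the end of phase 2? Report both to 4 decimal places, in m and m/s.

phase 1: p=0.1198, T=0.596, ωT=2.079265, cosh=4.061806, sinh=3.936784; start (x,ẋ)=(0.134300, 0.026400) → end (x,ẋ)=(0.208487, 0.306378)
phase 2: p=0.2185, T=0.548, ωT=1.911808, cosh=3.456560, sinh=3.308747; start (x,ẋ)=(0.208487, 0.306378) → end (x,ẋ)=(0.474464, 0.943433)

x = 0.4745, ẋ = 0.9434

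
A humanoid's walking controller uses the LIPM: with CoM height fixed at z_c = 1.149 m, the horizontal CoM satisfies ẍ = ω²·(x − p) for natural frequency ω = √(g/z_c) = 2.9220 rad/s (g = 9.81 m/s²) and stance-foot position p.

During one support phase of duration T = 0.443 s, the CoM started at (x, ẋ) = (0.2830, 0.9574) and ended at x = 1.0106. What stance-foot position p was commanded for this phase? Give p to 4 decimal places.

p = 0.1013

ωT = 2.9220·0.443 = 1.294446; cosh(ωT) = 1.961512, sinh(ωT) = 1.687462
x(T) = p + (x₀−p)·cosh(ωT) + (ẋ₀/ω)·sinh(ωT) ⇒ p·(1 − cosh) = x(T) − x₀·cosh − (ẋ₀/ω)·sinh
numerator   = 1.0106 − (0.2830)·1.961512 − (0.9574/2.9220)·1.687462 = -0.097409
denominator = 1 − 1.961512 = -0.961512
p = -0.097409 / -0.961512 = 0.1013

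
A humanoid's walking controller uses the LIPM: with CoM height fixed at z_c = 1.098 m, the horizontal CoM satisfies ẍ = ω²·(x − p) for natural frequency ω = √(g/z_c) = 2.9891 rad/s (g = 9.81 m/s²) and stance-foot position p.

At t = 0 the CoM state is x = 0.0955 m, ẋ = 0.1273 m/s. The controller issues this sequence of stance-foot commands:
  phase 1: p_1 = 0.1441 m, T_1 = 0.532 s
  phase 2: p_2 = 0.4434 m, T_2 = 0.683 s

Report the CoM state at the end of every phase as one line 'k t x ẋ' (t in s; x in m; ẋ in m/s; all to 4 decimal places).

1 0.5320 0.1201 -0.0163
2 1.2150 -0.8435 -3.7233

phase 1: p=0.1441, T=0.532, ωT=1.590201, cosh=2.554310, sinh=2.350426; start (x,ẋ)=(0.095500, 0.127300) → end (x,ẋ)=(0.120061, -0.016283)
phase 2: p=0.4434, T=0.683, ωT=2.041555, cosh=3.916203, sinh=3.786377; start (x,ẋ)=(0.120061, -0.016283) → end (x,ẋ)=(-0.843489, -3.723278)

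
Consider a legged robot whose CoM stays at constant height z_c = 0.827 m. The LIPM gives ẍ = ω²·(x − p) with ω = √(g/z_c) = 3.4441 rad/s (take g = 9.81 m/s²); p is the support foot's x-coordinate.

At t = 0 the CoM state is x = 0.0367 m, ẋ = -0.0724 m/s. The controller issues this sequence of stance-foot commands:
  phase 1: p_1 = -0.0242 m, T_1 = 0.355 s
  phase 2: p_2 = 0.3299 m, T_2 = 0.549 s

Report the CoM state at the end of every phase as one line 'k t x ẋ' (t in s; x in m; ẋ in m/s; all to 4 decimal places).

1 0.3550 0.0556 0.1917
2 0.9040 -0.4193 -2.4088

phase 1: p=-0.0242, T=0.355, ωT=1.222655, cosh=1.845321, sinh=1.550874; start (x,ẋ)=(0.036700, -0.072400) → end (x,ẋ)=(0.055578, 0.191688)
phase 2: p=0.3299, T=0.549, ωT=1.890811, cosh=3.387844, sinh=3.236895; start (x,ẋ)=(0.055578, 0.191688) → end (x,ẋ)=(-0.419303, -2.408780)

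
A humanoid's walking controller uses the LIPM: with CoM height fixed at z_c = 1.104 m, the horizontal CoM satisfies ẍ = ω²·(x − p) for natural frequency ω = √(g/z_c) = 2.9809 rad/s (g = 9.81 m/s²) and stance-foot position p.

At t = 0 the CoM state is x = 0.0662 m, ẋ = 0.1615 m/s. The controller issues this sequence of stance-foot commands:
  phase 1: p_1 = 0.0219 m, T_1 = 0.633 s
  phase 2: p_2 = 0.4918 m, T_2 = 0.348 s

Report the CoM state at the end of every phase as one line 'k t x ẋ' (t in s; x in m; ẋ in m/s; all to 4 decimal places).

1 0.6330 0.3461 0.9708
2 0.9810 0.6622 1.0058

phase 1: p=0.0219, T=0.633, ωT=1.886910, cosh=3.375242, sinh=3.223703; start (x,ẋ)=(0.066200, 0.161500) → end (x,ẋ)=(0.346078, 0.970804)
phase 2: p=0.4918, T=0.348, ωT=1.037353, cosh=1.588065, sinh=1.233674; start (x,ẋ)=(0.346078, 0.970804) → end (x,ẋ)=(0.662160, 1.005813)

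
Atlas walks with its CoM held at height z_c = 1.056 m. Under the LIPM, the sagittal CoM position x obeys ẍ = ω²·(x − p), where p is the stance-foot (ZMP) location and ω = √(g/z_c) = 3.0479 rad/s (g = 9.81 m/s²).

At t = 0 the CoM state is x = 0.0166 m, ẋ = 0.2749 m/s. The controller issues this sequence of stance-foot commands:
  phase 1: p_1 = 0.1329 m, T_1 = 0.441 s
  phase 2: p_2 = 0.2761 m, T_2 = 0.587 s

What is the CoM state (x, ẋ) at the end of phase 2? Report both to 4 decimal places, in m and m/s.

x = -0.4684, ẋ = -2.1687

phase 1: p=0.1329, T=0.441, ωT=1.344124, cosh=2.047797, sinh=1.787029; start (x,ẋ)=(0.016600, 0.274900) → end (x,ẋ)=(0.055919, -0.070510)
phase 2: p=0.2761, T=0.587, ωT=1.789117, cosh=3.075638, sinh=2.908530; start (x,ẋ)=(0.055919, -0.070510) → end (x,ẋ)=(-0.468382, -2.168747)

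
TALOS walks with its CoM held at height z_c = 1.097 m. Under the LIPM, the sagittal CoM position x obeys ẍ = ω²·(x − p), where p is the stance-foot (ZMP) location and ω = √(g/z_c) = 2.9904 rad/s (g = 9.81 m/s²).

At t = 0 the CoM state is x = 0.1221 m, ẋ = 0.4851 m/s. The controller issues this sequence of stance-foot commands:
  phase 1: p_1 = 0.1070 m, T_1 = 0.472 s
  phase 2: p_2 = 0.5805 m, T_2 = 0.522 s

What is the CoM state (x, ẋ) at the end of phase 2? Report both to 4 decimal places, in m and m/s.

x = 1.1317, ẋ = 1.9680

phase 1: p=0.1070, T=0.472, ωT=1.411469, cosh=2.172880, sinh=1.929096; start (x,ẋ)=(0.122100, 0.485100) → end (x,ẋ)=(0.452747, 1.141173)
phase 2: p=0.5805, T=0.522, ωT=1.560989, cosh=2.486729, sinh=2.276800; start (x,ẋ)=(0.452747, 1.141173) → end (x,ẋ)=(1.131666, 1.967973)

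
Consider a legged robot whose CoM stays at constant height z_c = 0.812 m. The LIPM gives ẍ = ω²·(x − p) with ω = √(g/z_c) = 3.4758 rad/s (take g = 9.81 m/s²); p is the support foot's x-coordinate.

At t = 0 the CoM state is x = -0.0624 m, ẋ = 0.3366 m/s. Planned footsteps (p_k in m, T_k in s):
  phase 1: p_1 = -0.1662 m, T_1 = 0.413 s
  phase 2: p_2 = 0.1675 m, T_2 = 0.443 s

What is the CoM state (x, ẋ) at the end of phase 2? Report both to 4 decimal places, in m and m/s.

phase 1: p=-0.1662, T=0.413, ωT=1.435505, cosh=2.219882, sinh=1.981886; start (x,ẋ)=(-0.062400, 0.336600) → end (x,ẋ)=(0.256152, 1.462253)
phase 2: p=0.1675, T=0.443, ωT=1.539779, cosh=2.438995, sinh=2.224566; start (x,ẋ)=(0.256152, 1.462253) → end (x,ẋ)=(1.319586, 4.251895)

x = 1.3196, ẋ = 4.2519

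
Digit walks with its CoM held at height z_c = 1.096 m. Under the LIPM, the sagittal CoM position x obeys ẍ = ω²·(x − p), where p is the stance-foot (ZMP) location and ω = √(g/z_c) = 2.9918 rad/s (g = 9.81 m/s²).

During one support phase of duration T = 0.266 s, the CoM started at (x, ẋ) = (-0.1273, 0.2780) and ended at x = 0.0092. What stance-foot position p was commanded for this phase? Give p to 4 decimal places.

ωT = 2.9918·0.266 = 0.795819; cosh(ωT) = 1.333733, sinh(ωT) = 0.882522
x(T) = p + (x₀−p)·cosh(ωT) + (ẋ₀/ω)·sinh(ωT) ⇒ p·(1 − cosh) = x(T) − x₀·cosh − (ẋ₀/ω)·sinh
numerator   = 0.0092 − (-0.1273)·1.333733 − (0.2780/2.9918)·0.882522 = 0.096980
denominator = 1 − 1.333733 = -0.333733
p = 0.096980 / -0.333733 = -0.2906

p = -0.2906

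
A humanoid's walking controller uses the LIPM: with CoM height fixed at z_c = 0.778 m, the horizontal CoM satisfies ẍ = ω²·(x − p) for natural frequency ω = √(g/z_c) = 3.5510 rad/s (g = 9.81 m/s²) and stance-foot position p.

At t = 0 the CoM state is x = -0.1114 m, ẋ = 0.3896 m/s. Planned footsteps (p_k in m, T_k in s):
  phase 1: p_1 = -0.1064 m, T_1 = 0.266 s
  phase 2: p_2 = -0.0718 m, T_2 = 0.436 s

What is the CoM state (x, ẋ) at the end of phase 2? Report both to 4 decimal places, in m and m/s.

x = 0.4717, ẋ = 1.9897

phase 1: p=-0.1064, T=0.266, ωT=0.944566, cosh=1.480273, sinh=1.091424; start (x,ẋ)=(-0.111400, 0.389600) → end (x,ẋ)=(0.005945, 0.557336)
phase 2: p=-0.0718, T=0.436, ωT=1.548236, cosh=2.457895, sinh=2.245272; start (x,ẋ)=(0.005945, 0.557336) → end (x,ẋ)=(0.471688, 1.989730)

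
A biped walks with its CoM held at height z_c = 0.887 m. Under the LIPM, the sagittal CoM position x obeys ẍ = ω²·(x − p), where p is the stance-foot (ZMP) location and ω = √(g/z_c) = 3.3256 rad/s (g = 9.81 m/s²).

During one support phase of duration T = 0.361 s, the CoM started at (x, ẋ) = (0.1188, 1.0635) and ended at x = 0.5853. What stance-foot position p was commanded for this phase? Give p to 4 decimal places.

p = 0.1392

ωT = 3.3256·0.361 = 1.200542; cosh(ωT) = 1.811473, sinh(ωT) = 1.510442
x(T) = p + (x₀−p)·cosh(ωT) + (ẋ₀/ω)·sinh(ωT) ⇒ p·(1 − cosh) = x(T) − x₀·cosh − (ẋ₀/ω)·sinh
numerator   = 0.5853 − (0.1188)·1.811473 − (1.0635/3.3256)·1.510442 = -0.112930
denominator = 1 − 1.811473 = -0.811473
p = -0.112930 / -0.811473 = 0.1392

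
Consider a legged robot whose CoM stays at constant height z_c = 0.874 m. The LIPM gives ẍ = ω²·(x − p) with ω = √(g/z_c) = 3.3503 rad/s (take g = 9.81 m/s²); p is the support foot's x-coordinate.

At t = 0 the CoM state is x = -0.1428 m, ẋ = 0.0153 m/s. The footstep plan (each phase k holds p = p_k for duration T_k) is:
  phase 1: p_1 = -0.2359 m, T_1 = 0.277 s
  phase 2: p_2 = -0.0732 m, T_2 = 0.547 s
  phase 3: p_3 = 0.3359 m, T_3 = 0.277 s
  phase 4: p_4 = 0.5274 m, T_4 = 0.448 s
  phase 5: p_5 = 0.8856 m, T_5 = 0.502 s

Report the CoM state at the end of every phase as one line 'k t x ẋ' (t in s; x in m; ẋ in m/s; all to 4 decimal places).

1 0.2770 -0.0949 0.3552
2 0.8240 0.1802 0.9174
3 1.1010 0.4004 0.7849
4 1.5490 0.7277 0.9410
5 2.0510 1.1753 1.2440

phase 1: p=-0.2359, T=0.277, ωT=0.928033, cosh=1.462430, sinh=1.067099; start (x,ẋ)=(-0.142800, 0.015300) → end (x,ẋ)=(-0.094875, 0.355217)
phase 2: p=-0.0732, T=0.547, ωT=1.832614, cosh=3.205099, sinh=3.045105; start (x,ẋ)=(-0.094875, 0.355217) → end (x,ẋ)=(0.180189, 0.917382)
phase 3: p=0.3359, T=0.277, ωT=0.928033, cosh=1.462430, sinh=1.067099; start (x,ẋ)=(0.180189, 0.917382) → end (x,ẋ)=(0.400378, 0.784925)
phase 4: p=0.5274, T=0.448, ωT=1.500934, cosh=2.354400, sinh=2.131478; start (x,ẋ)=(0.400378, 0.784925) → end (x,ẋ)=(0.727713, 0.940954)
phase 5: p=0.8856, T=0.502, ωT=1.681851, cosh=2.780762, sinh=2.594733; start (x,ẋ)=(0.727713, 0.940954) → end (x,ẋ)=(1.175303, 1.244039)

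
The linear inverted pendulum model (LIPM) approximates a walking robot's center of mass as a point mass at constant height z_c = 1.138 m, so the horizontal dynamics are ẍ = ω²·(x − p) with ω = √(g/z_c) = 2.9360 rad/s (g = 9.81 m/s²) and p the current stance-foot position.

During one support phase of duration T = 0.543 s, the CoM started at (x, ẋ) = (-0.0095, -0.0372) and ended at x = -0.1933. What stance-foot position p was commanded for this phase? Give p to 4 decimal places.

p = 0.0889

ωT = 2.9360·0.543 = 1.594248; cosh(ωT) = 2.563843, sinh(ωT) = 2.360782
x(T) = p + (x₀−p)·cosh(ωT) + (ẋ₀/ω)·sinh(ωT) ⇒ p·(1 − cosh) = x(T) − x₀·cosh − (ẋ₀/ω)·sinh
numerator   = -0.1933 − (-0.0095)·2.563843 − (-0.0372/2.9360)·2.360782 = -0.139032
denominator = 1 − 2.563843 = -1.563843
p = -0.139032 / -1.563843 = 0.0889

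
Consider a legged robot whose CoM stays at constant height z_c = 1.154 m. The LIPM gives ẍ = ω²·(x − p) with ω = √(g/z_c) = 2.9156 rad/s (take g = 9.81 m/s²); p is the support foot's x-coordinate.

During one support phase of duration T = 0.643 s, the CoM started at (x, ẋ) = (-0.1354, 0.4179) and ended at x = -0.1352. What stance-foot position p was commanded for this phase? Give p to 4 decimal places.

ωT = 2.9156·0.643 = 1.874731; cosh(ωT) = 3.336230, sinh(ωT) = 3.182834
x(T) = p + (x₀−p)·cosh(ωT) + (ẋ₀/ω)·sinh(ωT) ⇒ p·(1 − cosh) = x(T) − x₀·cosh − (ẋ₀/ω)·sinh
numerator   = -0.1352 − (-0.1354)·3.336230 − (0.4179/2.9156)·3.182834 = -0.139678
denominator = 1 − 3.336230 = -2.336230
p = -0.139678 / -2.336230 = 0.0598

p = 0.0598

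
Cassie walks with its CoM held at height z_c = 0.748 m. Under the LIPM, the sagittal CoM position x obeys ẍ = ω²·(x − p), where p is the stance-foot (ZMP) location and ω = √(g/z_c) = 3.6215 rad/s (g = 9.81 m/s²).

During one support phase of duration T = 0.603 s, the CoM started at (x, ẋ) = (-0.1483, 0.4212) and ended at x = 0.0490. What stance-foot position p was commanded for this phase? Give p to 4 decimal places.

ωT = 3.6215·0.603 = 2.183765; cosh(ωT) = 4.496144, sinh(ωT) = 4.383527
x(T) = p + (x₀−p)·cosh(ωT) + (ẋ₀/ω)·sinh(ωT) ⇒ p·(1 − cosh) = x(T) − x₀·cosh − (ẋ₀/ω)·sinh
numerator   = 0.0490 − (-0.1483)·4.496144 − (0.4212/3.6215)·4.383527 = 0.205950
denominator = 1 − 4.496144 = -3.496144
p = 0.205950 / -3.496144 = -0.0589

p = -0.0589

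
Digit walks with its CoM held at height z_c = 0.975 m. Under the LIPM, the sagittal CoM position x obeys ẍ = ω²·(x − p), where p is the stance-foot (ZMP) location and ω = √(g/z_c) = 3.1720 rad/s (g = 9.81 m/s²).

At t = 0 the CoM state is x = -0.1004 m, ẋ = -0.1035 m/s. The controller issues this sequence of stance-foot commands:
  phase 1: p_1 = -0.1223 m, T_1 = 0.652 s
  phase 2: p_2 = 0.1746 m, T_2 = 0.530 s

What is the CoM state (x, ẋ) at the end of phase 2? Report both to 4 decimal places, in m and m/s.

x = -0.8778, ẋ = -3.1669

phase 1: p=-0.1223, T=0.652, ωT=2.068144, cosh=4.018274, sinh=3.891854; start (x,ẋ)=(-0.100400, -0.103500) → end (x,ẋ)=(-0.161288, -0.145537)
phase 2: p=0.1746, T=0.530, ωT=1.681160, cosh=2.778971, sinh=2.592813; start (x,ẋ)=(-0.161288, -0.145537) → end (x,ẋ)=(-0.877786, -3.166921)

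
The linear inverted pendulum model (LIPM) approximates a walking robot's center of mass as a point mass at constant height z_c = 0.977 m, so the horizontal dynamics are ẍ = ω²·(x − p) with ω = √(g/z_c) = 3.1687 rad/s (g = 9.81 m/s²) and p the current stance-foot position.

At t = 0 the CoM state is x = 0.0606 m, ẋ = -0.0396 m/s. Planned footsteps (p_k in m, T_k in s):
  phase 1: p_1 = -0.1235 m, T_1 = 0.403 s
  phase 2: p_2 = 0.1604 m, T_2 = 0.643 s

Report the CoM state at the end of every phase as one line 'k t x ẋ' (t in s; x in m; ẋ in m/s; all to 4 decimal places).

phase 1: p=-0.1235, T=0.403, ωT=1.276986, cosh=1.932346, sinh=1.653470; start (x,ẋ)=(0.060600, -0.039600) → end (x,ẋ)=(0.211581, 0.888043)
phase 2: p=0.1604, T=0.643, ωT=2.037474, cosh=3.900783, sinh=3.770425; start (x,ẋ)=(0.211581, 0.888043) → end (x,ẋ)=(1.416726, 4.075543)

1 0.4030 0.2116 0.8880
2 1.0460 1.4167 4.0755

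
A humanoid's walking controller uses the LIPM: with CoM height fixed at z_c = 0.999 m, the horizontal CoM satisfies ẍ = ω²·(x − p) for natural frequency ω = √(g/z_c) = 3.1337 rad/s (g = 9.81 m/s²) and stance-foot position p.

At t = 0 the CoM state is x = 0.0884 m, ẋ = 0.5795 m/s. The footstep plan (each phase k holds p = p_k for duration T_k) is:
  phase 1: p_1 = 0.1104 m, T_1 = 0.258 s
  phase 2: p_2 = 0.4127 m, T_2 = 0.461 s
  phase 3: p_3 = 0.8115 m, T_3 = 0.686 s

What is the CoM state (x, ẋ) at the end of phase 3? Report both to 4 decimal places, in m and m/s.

x = 0.2250, ẋ = -1.6585

phase 1: p=0.1104, T=0.258, ωT=0.808495, cosh=1.345027, sinh=0.899499; start (x,ẋ)=(0.088400, 0.579500) → end (x,ẋ)=(0.247149, 0.717431)
phase 2: p=0.4127, T=0.461, ωT=1.444636, cosh=2.238070, sinh=2.002238; start (x,ẋ)=(0.247149, 0.717431) → end (x,ẋ)=(0.500579, 0.566927)
phase 3: p=0.8115, T=0.686, ωT=2.149718, cosh=4.349478, sinh=4.232961; start (x,ẋ)=(0.500579, 0.566927) → end (x,ẋ)=(0.224956, -1.658471)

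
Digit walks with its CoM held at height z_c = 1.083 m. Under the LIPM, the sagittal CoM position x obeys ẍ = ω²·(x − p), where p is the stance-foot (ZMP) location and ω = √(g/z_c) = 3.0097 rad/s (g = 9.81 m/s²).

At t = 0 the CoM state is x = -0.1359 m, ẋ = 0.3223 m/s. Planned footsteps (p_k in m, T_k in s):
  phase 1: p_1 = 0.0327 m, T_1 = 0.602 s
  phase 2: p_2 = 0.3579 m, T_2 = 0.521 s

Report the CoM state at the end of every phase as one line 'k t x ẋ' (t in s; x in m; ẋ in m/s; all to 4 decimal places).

phase 1: p=0.0327, T=0.602, ωT=1.811839, cosh=3.142525, sinh=2.979172; start (x,ẋ)=(-0.135900, 0.322300) → end (x,ẋ)=(-0.178099, -0.498901)
phase 2: p=0.3579, T=0.521, ωT=1.568054, cosh=2.502876, sinh=2.294426; start (x,ẋ)=(-0.178099, -0.498901) → end (x,ẋ)=(-1.363973, -4.950047)

1 0.6020 -0.1781 -0.4989
2 1.1230 -1.3640 -4.9500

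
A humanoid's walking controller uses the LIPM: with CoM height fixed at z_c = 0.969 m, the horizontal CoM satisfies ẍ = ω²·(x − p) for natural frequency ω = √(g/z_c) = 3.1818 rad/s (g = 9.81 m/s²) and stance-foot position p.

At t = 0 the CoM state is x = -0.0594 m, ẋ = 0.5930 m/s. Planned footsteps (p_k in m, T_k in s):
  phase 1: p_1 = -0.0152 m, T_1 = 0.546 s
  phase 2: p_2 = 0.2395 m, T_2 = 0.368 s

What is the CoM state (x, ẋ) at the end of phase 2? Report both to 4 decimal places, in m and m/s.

x = 1.0856, ẋ = 2.9833

phase 1: p=-0.0152, T=0.546, ωT=1.737263, cosh=2.928886, sinh=2.752884; start (x,ẋ)=(-0.059400, 0.593000) → end (x,ẋ)=(0.368405, 1.349676)
phase 2: p=0.2395, T=0.368, ωT=1.170902, cosh=1.767494, sinh=1.457407; start (x,ẋ)=(0.368405, 1.349676) → end (x,ẋ)=(1.085551, 2.983300)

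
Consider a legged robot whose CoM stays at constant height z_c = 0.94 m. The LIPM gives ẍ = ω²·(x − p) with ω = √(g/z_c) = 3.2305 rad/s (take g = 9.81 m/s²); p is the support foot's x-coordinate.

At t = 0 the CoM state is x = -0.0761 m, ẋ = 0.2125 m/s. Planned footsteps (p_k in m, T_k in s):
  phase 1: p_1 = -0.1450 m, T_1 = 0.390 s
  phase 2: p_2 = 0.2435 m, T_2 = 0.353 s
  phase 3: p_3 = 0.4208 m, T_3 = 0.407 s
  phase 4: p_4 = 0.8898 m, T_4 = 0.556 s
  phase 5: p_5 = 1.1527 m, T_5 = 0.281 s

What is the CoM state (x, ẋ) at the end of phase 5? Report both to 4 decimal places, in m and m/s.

phase 1: p=-0.1450, T=0.390, ωT=1.259895, cosh=1.904368, sinh=1.620684; start (x,ẋ)=(-0.076100, 0.212500) → end (x,ẋ)=(0.092818, 0.765412)
phase 2: p=0.2435, T=0.353, ωT=1.140367, cosh=1.723808, sinh=1.404106; start (x,ẋ)=(0.092818, 0.765412) → end (x,ẋ)=(0.316433, 0.635937)
phase 3: p=0.4208, T=0.407, ωT=1.314814, cosh=1.996290, sinh=1.727766; start (x,ẋ)=(0.316433, 0.635937) → end (x,ẋ)=(0.552571, 0.686986)
phase 4: p=0.8898, T=0.556, ωT=1.796158, cosh=3.096192, sinh=2.930257; start (x,ẋ)=(0.552571, 0.686986) → end (x,ẋ)=(0.468811, -1.065237)
phase 5: p=1.1527, T=0.281, ωT=0.907771, cosh=1.441106, sinh=1.037684; start (x,ẋ)=(0.468811, -1.065237) → end (x,ẋ)=(-0.175027, -3.827678)

x = -0.1750, ẋ = -3.8277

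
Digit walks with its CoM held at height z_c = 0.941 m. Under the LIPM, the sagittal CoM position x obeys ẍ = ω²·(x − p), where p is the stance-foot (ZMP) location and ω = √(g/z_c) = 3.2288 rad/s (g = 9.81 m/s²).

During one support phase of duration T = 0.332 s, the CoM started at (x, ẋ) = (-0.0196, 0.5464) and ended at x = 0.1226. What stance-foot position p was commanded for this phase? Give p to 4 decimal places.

p = 0.1007

ωT = 3.2288·0.332 = 1.071962; cosh(ωT) = 1.631720, sinh(ωT) = 1.289384
x(T) = p + (x₀−p)·cosh(ωT) + (ẋ₀/ω)·sinh(ωT) ⇒ p·(1 − cosh) = x(T) − x₀·cosh − (ẋ₀/ω)·sinh
numerator   = 0.1226 − (-0.0196)·1.631720 − (0.5464/3.2288)·1.289384 = -0.063617
denominator = 1 − 1.631720 = -0.631720
p = -0.063617 / -0.631720 = 0.1007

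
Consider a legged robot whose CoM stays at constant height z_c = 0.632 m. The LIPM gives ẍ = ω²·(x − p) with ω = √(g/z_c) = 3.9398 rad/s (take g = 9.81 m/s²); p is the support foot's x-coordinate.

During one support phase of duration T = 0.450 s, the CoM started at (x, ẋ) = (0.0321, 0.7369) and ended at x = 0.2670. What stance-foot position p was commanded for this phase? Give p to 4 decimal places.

p = 0.1799

ωT = 3.9398·0.450 = 1.772910; cosh(ωT) = 3.028900, sinh(ωT) = 2.859062
x(T) = p + (x₀−p)·cosh(ωT) + (ẋ₀/ω)·sinh(ωT) ⇒ p·(1 − cosh) = x(T) − x₀·cosh − (ẋ₀/ω)·sinh
numerator   = 0.2670 − (0.0321)·3.028900 − (0.7369/3.9398)·2.859062 = -0.364987
denominator = 1 − 3.028900 = -2.028900
p = -0.364987 / -2.028900 = 0.1799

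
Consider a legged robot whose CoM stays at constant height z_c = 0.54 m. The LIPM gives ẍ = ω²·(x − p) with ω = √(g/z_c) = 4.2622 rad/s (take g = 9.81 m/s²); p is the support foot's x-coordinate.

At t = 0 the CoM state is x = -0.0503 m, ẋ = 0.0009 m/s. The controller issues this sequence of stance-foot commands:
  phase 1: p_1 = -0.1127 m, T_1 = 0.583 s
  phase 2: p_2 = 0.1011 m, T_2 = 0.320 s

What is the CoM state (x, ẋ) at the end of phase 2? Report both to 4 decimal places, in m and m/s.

phase 1: p=-0.1127, T=0.583, ωT=2.484863, cosh=6.041404, sinh=5.958067; start (x,ẋ)=(-0.050300, 0.000900) → end (x,ẋ)=(0.265542, 1.590052)
phase 2: p=0.1011, T=0.320, ωT=1.363904, cosh=2.083547, sinh=1.827887; start (x,ẋ)=(0.265542, 1.590052) → end (x,ẋ)=(1.125632, 4.594085)

x = 1.1256, ẋ = 4.5941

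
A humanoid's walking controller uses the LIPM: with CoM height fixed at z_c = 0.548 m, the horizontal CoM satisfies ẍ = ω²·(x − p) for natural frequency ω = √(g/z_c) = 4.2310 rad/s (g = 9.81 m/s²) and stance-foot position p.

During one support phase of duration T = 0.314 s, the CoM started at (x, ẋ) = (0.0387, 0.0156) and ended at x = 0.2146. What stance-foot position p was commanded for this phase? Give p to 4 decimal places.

p = -0.1274

ωT = 4.2310·0.314 = 1.328534; cosh(ωT) = 2.020185, sinh(ωT) = 1.755320
x(T) = p + (x₀−p)·cosh(ωT) + (ẋ₀/ω)·sinh(ωT) ⇒ p·(1 − cosh) = x(T) − x₀·cosh − (ẋ₀/ω)·sinh
numerator   = 0.2146 − (0.0387)·2.020185 − (0.0156/4.2310)·1.755320 = 0.129947
denominator = 1 − 2.020185 = -1.020185
p = 0.129947 / -1.020185 = -0.1274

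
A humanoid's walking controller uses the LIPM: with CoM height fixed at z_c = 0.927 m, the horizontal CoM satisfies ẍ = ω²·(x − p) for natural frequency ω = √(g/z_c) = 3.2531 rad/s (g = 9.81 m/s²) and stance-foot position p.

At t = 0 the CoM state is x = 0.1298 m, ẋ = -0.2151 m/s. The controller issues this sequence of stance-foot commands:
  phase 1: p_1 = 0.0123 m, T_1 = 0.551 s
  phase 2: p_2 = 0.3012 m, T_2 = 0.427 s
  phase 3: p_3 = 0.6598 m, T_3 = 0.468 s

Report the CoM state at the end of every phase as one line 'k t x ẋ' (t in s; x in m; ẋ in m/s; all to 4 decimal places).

1 0.5510 0.1818 0.4520
2 0.9780 0.3083 0.2325
3 1.4460 -0.0281 -1.9376

phase 1: p=0.0123, T=0.551, ωT=1.792458, cosh=3.085372, sinh=2.918821; start (x,ẋ)=(0.129800, -0.215100) → end (x,ẋ)=(0.181834, 0.452025)
phase 2: p=0.3012, T=0.427, ωT=1.389074, cosh=2.130219, sinh=1.880913; start (x,ẋ)=(0.181834, 0.452025) → end (x,ẋ)=(0.308281, 0.232536)
phase 3: p=0.6598, T=0.468, ωT=1.522451, cosh=2.400811, sinh=2.182634; start (x,ẋ)=(0.308281, 0.232536) → end (x,ẋ)=(-0.028112, -1.937622)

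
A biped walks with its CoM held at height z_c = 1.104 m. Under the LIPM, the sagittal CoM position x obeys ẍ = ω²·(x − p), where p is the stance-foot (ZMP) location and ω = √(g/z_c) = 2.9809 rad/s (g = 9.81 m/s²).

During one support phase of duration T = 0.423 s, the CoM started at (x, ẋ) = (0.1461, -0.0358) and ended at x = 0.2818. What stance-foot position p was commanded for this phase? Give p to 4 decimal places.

p = -0.0252

ωT = 2.9809·0.423 = 1.260921; cosh(ωT) = 1.906031, sinh(ωT) = 1.622638
x(T) = p + (x₀−p)·cosh(ωT) + (ẋ₀/ω)·sinh(ωT) ⇒ p·(1 − cosh) = x(T) − x₀·cosh − (ẋ₀/ω)·sinh
numerator   = 0.2818 − (0.1461)·1.906031 − (-0.0358/2.9809)·1.622638 = 0.022816
denominator = 1 − 1.906031 = -0.906031
p = 0.022816 / -0.906031 = -0.0252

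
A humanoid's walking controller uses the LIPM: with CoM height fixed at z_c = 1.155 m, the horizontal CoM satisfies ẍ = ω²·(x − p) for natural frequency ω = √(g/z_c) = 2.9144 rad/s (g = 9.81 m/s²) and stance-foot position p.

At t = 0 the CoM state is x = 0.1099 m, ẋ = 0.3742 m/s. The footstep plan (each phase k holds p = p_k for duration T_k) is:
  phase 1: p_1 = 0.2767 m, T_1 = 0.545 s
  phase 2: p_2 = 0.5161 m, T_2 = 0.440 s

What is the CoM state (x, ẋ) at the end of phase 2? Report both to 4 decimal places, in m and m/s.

x = -0.2959, ẋ = -2.1242

phase 1: p=0.2767, T=0.545, ωT=1.588348, cosh=2.549959, sinh=2.345696; start (x,ẋ)=(0.109900, 0.374200) → end (x,ẋ)=(0.152547, -0.186100)
phase 2: p=0.5161, T=0.440, ωT=1.282336, cosh=1.941220, sinh=1.663831; start (x,ẋ)=(0.152547, -0.186100) → end (x,ẋ)=(-0.295881, -2.124154)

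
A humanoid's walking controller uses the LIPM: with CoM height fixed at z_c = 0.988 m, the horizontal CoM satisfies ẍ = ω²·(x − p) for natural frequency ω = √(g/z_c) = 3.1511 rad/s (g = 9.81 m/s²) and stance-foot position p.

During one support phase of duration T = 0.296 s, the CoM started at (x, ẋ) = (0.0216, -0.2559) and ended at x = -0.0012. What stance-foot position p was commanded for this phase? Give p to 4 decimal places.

p = -0.1162

ωT = 3.1511·0.296 = 0.932726; cosh(ωT) = 1.467453, sinh(ωT) = 1.073973
x(T) = p + (x₀−p)·cosh(ωT) + (ẋ₀/ω)·sinh(ωT) ⇒ p·(1 − cosh) = x(T) − x₀·cosh − (ẋ₀/ω)·sinh
numerator   = -0.0012 − (0.0216)·1.467453 − (-0.2559/3.1511)·1.073973 = 0.054320
denominator = 1 − 1.467453 = -0.467453
p = 0.054320 / -0.467453 = -0.1162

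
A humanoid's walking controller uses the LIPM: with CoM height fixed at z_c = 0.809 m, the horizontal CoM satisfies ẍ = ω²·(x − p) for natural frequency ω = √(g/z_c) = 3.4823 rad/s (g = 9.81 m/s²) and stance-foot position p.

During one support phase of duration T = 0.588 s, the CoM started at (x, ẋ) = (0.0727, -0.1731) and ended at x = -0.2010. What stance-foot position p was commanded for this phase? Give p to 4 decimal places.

p = 0.1014

ωT = 3.4823·0.588 = 2.047592; cosh(ωT) = 3.939133, sinh(ωT) = 3.810088
x(T) = p + (x₀−p)·cosh(ωT) + (ẋ₀/ω)·sinh(ωT) ⇒ p·(1 − cosh) = x(T) − x₀·cosh − (ẋ₀/ω)·sinh
numerator   = -0.2010 − (0.0727)·3.939133 − (-0.1731/3.4823)·3.810088 = -0.297981
denominator = 1 − 3.939133 = -2.939133
p = -0.297981 / -2.939133 = 0.1014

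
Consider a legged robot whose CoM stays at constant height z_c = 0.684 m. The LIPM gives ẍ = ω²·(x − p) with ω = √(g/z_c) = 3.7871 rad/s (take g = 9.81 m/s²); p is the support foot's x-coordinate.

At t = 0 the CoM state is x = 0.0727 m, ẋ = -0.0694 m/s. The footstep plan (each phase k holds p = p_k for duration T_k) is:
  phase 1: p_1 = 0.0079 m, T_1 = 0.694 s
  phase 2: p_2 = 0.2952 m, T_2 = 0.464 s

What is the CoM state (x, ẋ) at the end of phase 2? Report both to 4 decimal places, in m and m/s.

x = 1.3037, ẋ = 4.0030

phase 1: p=0.0079, T=0.694, ωT=2.628247, cosh=6.960840, sinh=6.888636; start (x,ẋ)=(0.072700, -0.069400) → end (x,ẋ)=(0.332726, 1.207417)
phase 2: p=0.2952, T=0.464, ωT=1.757214, cosh=2.984397, sinh=2.811872; start (x,ẋ)=(0.332726, 1.207417) → end (x,ẋ)=(1.303683, 4.003016)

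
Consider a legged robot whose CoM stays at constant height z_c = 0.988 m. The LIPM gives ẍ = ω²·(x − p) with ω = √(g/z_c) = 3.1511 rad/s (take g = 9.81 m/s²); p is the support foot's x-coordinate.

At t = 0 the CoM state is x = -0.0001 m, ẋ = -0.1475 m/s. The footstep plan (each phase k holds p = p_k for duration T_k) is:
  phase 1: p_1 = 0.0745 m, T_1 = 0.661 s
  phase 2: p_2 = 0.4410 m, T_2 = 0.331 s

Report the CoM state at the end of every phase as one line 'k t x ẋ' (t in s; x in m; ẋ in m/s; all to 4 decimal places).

1 0.6610 -0.4145 -1.5301
2 0.9920 -1.5271 -5.7908

phase 1: p=0.0745, T=0.661, ωT=2.082877, cosh=4.076052, sinh=3.951480; start (x,ẋ)=(-0.000100, -0.147500) → end (x,ẋ)=(-0.414538, -1.530100)
phase 2: p=0.4410, T=0.331, ωT=1.043014, cosh=1.595074, sinh=1.242683; start (x,ẋ)=(-0.414538, -1.530100) → end (x,ẋ)=(-1.527065, -5.790757)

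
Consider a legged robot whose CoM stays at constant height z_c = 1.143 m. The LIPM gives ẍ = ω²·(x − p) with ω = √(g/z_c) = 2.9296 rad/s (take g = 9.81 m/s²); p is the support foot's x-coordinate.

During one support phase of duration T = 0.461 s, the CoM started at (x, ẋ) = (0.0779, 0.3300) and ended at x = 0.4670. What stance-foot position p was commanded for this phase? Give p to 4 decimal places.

ωT = 2.9296·0.461 = 1.350546; cosh(ωT) = 2.059315, sinh(ωT) = 1.800216
x(T) = p + (x₀−p)·cosh(ωT) + (ẋ₀/ω)·sinh(ωT) ⇒ p·(1 − cosh) = x(T) − x₀·cosh − (ẋ₀/ω)·sinh
numerator   = 0.4670 − (0.0779)·2.059315 − (0.3300/2.9296)·1.800216 = 0.103797
denominator = 1 − 2.059315 = -1.059315
p = 0.103797 / -1.059315 = -0.0980

p = -0.0980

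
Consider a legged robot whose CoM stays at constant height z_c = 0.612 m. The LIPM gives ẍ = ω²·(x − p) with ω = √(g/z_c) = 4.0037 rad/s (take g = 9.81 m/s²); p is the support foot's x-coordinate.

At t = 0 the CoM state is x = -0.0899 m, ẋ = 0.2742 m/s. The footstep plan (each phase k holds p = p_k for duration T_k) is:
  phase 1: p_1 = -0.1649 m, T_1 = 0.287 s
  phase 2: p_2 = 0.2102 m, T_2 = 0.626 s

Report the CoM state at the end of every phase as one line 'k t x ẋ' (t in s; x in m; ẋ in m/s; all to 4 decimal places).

phase 1: p=-0.1649, T=0.287, ωT=1.149062, cosh=1.736083, sinh=1.419149; start (x,ẋ)=(-0.089900, 0.274200) → end (x,ẋ)=(0.062499, 0.902172)
phase 2: p=0.2102, T=0.626, ωT=2.506316, cosh=6.170626, sinh=6.089058; start (x,ẋ)=(0.062499, 0.902172) → end (x,ẋ)=(0.670868, 1.966200)

1 0.2870 0.0625 0.9022
2 0.9130 0.6709 1.9662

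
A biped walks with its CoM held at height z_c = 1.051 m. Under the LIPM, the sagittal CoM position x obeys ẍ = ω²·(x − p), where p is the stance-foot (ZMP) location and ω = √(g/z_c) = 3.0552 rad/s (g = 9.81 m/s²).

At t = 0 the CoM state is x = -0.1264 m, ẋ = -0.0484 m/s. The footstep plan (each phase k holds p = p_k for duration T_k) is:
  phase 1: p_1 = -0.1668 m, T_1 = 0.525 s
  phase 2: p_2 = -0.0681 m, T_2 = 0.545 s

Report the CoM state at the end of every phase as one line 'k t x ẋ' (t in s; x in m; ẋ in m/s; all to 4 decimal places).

phase 1: p=-0.1668, T=0.525, ωT=1.603980, cosh=2.586940, sinh=2.385845; start (x,ẋ)=(-0.126400, -0.048400) → end (x,ẋ)=(-0.100084, 0.169277)
phase 2: p=-0.0681, T=0.545, ωT=1.665084, cosh=2.737646, sinh=2.548471; start (x,ẋ)=(-0.100084, 0.169277) → end (x,ẋ)=(-0.014459, 0.214392)

1 0.5250 -0.1001 0.1693
2 1.0700 -0.0145 0.2144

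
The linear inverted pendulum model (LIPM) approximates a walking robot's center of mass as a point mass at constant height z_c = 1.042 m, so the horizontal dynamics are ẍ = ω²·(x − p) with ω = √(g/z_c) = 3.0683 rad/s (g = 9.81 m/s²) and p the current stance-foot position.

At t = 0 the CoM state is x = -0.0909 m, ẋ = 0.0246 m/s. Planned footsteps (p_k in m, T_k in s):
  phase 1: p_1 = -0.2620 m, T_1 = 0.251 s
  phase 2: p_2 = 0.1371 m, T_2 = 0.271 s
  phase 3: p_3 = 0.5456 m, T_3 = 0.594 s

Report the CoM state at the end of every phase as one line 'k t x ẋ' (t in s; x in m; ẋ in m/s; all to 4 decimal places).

phase 1: p=-0.2620, T=0.251, ωT=0.770143, cosh=1.311511, sinh=0.848565; start (x,ẋ)=(-0.090900, 0.024600) → end (x,ẋ)=(-0.030797, 0.477748)
phase 2: p=0.1371, T=0.271, ωT=0.831509, cosh=1.366087, sinh=0.930696; start (x,ẋ)=(-0.030797, 0.477748) → end (x,ẋ)=(0.052651, 0.173189)
phase 3: p=0.5456, T=0.594, ωT=1.822570, cosh=3.174676, sinh=3.013066; start (x,ẋ)=(0.052651, 0.173189) → end (x,ẋ)=(-0.849281, -4.007486)

1 0.2510 -0.0308 0.4777
2 0.5220 0.0527 0.1732
3 1.1160 -0.8493 -4.0075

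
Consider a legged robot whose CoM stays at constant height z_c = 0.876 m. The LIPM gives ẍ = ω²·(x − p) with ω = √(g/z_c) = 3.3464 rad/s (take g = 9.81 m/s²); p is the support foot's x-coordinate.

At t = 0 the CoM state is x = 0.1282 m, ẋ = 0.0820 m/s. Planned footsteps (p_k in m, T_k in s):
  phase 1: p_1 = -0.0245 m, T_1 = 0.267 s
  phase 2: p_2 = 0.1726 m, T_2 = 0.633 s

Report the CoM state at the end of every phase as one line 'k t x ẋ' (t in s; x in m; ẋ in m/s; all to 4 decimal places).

1 0.2670 0.2182 0.6368
2 0.9000 1.1450 3.3121

phase 1: p=-0.0245, T=0.267, ωT=0.893489, cosh=1.426433, sinh=1.017207; start (x,ẋ)=(0.128200, 0.082000) → end (x,ẋ)=(0.218242, 0.636756)
phase 2: p=0.1726, T=0.633, ωT=2.118271, cosh=4.218493, sinh=4.098254; start (x,ẋ)=(0.218242, 0.636756) → end (x,ẋ)=(1.144959, 3.312100)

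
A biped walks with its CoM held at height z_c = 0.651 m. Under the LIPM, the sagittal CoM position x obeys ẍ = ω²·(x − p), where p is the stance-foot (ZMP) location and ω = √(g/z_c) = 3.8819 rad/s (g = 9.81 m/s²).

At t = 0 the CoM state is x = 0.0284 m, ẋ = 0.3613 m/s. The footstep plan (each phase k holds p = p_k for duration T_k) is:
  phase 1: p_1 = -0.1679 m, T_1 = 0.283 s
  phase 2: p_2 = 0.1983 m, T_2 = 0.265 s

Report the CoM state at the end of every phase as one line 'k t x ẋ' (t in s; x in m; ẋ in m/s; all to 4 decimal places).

phase 1: p=-0.1679, T=0.283, ωT=1.098578, cosh=1.666621, sinh=1.333276; start (x,ẋ)=(0.028400, 0.361300) → end (x,ẋ)=(0.283350, 1.618129)
phase 2: p=0.1983, T=0.265, ωT=1.028703, cosh=1.577453, sinh=1.219983; start (x,ẋ)=(0.283350, 1.618129) → end (x,ẋ)=(0.840999, 2.955305)

1 0.2830 0.2833 1.6181
2 0.5480 0.8410 2.9553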